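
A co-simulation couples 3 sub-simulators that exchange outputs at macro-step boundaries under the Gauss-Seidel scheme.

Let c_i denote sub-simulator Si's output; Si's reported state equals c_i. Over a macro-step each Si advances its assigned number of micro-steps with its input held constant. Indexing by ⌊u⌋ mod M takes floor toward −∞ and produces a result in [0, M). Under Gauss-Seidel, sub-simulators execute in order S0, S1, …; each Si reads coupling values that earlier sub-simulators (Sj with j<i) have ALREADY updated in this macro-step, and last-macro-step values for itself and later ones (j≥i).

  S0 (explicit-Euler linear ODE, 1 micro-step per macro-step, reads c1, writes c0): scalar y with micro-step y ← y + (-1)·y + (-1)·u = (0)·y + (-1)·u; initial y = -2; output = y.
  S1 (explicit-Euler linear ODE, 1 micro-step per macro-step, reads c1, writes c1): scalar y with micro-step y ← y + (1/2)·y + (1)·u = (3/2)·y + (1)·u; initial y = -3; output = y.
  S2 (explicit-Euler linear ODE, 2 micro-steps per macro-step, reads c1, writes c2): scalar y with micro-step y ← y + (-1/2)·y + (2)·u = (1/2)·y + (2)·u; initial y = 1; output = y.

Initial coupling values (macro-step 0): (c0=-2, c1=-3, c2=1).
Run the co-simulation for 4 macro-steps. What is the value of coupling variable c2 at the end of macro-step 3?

c2 at macro-step 3 = -9989/64

macro 1: S0 reads c1=-3 → after 1×micro: 3; S1 reads c1=-3 → after 1×micro: -15/2; S2 reads c1=-15/2 → after 2×micro: -89/4 ⇒ (c0=3, c1=-15/2, c2=-89/4)
macro 2: S0 reads c1=-15/2 → after 1×micro: 15/2; S1 reads c1=-15/2 → after 1×micro: -75/4; S2 reads c1=-75/4 → after 2×micro: -989/16 ⇒ (c0=15/2, c1=-75/4, c2=-989/16)
macro 3: S0 reads c1=-75/4 → after 1×micro: 75/4; S1 reads c1=-75/4 → after 1×micro: -375/8; S2 reads c1=-375/8 → after 2×micro: -9989/64 ⇒ (c0=75/4, c1=-375/8, c2=-9989/64)
macro 4: S0 reads c1=-375/8 → after 1×micro: 375/8; S1 reads c1=-375/8 → after 1×micro: -1875/16; S2 reads c1=-1875/16 → after 2×micro: -99989/256 ⇒ (c0=375/8, c1=-1875/16, c2=-99989/256)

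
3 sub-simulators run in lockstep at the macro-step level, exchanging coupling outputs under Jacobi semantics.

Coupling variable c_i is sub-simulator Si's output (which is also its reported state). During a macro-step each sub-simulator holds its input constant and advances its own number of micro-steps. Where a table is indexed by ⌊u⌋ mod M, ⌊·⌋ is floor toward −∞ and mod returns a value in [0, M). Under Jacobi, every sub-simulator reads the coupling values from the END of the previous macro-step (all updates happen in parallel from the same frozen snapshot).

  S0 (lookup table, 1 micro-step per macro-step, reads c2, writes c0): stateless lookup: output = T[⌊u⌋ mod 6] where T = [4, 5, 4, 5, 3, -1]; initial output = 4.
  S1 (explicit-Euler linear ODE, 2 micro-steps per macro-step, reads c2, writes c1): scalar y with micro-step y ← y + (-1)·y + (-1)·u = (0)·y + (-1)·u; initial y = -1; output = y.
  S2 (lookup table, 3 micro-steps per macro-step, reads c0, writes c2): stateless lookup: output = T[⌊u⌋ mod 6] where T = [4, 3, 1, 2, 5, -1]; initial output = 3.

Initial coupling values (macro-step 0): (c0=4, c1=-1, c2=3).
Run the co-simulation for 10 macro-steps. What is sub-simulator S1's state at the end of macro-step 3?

S1 state at macro-step 3 = 1

macro 1: S0 reads c2=3 → after 1×micro: 5; S1 reads c2=3 → after 2×micro: -3; S2 reads c0=4 → after 3×micro: 5 ⇒ (c0=5, c1=-3, c2=5)
macro 2: S0 reads c2=5 → after 1×micro: -1; S1 reads c2=5 → after 2×micro: -5; S2 reads c0=5 → after 3×micro: -1 ⇒ (c0=-1, c1=-5, c2=-1)
macro 3: S0 reads c2=-1 → after 1×micro: -1; S1 reads c2=-1 → after 2×micro: 1; S2 reads c0=-1 → after 3×micro: -1 ⇒ (c0=-1, c1=1, c2=-1)
macro 4: S0 reads c2=-1 → after 1×micro: -1; S1 reads c2=-1 → after 2×micro: 1; S2 reads c0=-1 → after 3×micro: -1 ⇒ (c0=-1, c1=1, c2=-1)
macro 5: S0 reads c2=-1 → after 1×micro: -1; S1 reads c2=-1 → after 2×micro: 1; S2 reads c0=-1 → after 3×micro: -1 ⇒ (c0=-1, c1=1, c2=-1)
macro 6: S0 reads c2=-1 → after 1×micro: -1; S1 reads c2=-1 → after 2×micro: 1; S2 reads c0=-1 → after 3×micro: -1 ⇒ (c0=-1, c1=1, c2=-1)
macro 7: S0 reads c2=-1 → after 1×micro: -1; S1 reads c2=-1 → after 2×micro: 1; S2 reads c0=-1 → after 3×micro: -1 ⇒ (c0=-1, c1=1, c2=-1)
macro 8: S0 reads c2=-1 → after 1×micro: -1; S1 reads c2=-1 → after 2×micro: 1; S2 reads c0=-1 → after 3×micro: -1 ⇒ (c0=-1, c1=1, c2=-1)
macro 9: S0 reads c2=-1 → after 1×micro: -1; S1 reads c2=-1 → after 2×micro: 1; S2 reads c0=-1 → after 3×micro: -1 ⇒ (c0=-1, c1=1, c2=-1)
macro 10: S0 reads c2=-1 → after 1×micro: -1; S1 reads c2=-1 → after 2×micro: 1; S2 reads c0=-1 → after 3×micro: -1 ⇒ (c0=-1, c1=1, c2=-1)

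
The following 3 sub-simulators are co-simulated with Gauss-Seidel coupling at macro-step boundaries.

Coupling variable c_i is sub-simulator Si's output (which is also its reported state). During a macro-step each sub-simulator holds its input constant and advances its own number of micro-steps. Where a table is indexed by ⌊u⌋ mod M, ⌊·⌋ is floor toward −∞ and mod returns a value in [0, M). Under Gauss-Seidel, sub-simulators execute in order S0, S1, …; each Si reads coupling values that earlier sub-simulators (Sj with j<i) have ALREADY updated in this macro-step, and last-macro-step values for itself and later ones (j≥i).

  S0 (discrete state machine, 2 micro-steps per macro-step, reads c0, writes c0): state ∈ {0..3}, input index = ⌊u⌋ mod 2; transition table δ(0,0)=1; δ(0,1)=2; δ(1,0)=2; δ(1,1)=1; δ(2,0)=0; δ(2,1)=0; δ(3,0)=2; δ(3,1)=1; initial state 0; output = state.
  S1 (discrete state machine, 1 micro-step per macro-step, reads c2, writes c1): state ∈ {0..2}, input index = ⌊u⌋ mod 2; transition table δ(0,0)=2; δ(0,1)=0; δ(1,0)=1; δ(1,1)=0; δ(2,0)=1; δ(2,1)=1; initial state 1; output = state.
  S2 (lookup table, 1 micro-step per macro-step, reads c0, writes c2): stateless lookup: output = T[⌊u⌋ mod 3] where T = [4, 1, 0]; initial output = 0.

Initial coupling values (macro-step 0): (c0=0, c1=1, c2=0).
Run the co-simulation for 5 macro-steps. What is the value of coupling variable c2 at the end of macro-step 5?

c2 at macro-step 5 = 1

macro 1: S0 reads c0=0 → after 2×micro: 2; S1 reads c2=0 → after 1×micro: 1; S2 reads c0=2 → after 1×micro: 0 ⇒ (c0=2, c1=1, c2=0)
macro 2: S0 reads c0=2 → after 2×micro: 1; S1 reads c2=0 → after 1×micro: 1; S2 reads c0=1 → after 1×micro: 1 ⇒ (c0=1, c1=1, c2=1)
macro 3: S0 reads c0=1 → after 2×micro: 1; S1 reads c2=1 → after 1×micro: 0; S2 reads c0=1 → after 1×micro: 1 ⇒ (c0=1, c1=0, c2=1)
macro 4: S0 reads c0=1 → after 2×micro: 1; S1 reads c2=1 → after 1×micro: 0; S2 reads c0=1 → after 1×micro: 1 ⇒ (c0=1, c1=0, c2=1)
macro 5: S0 reads c0=1 → after 2×micro: 1; S1 reads c2=1 → after 1×micro: 0; S2 reads c0=1 → after 1×micro: 1 ⇒ (c0=1, c1=0, c2=1)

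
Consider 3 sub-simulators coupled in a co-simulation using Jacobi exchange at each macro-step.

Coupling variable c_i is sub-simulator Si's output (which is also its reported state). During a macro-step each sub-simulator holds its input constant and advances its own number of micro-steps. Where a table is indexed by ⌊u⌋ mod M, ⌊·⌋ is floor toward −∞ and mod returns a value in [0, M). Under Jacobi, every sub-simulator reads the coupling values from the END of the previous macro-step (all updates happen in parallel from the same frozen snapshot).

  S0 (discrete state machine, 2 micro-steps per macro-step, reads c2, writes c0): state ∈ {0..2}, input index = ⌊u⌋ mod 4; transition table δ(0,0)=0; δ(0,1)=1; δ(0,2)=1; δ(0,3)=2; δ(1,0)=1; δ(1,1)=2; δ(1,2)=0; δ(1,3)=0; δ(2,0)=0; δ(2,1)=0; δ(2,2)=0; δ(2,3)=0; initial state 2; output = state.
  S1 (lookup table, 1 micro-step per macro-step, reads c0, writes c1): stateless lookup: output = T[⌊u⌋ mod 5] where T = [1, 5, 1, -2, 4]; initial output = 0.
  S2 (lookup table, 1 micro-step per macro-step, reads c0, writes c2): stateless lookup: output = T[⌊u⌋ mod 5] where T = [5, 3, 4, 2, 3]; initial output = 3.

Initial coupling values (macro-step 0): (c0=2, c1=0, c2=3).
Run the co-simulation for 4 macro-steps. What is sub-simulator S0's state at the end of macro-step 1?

macro 1: S0 reads c2=3 → after 2×micro: 2; S1 reads c0=2 → after 1×micro: 1; S2 reads c0=2 → after 1×micro: 4 ⇒ (c0=2, c1=1, c2=4)
macro 2: S0 reads c2=4 → after 2×micro: 0; S1 reads c0=2 → after 1×micro: 1; S2 reads c0=2 → after 1×micro: 4 ⇒ (c0=0, c1=1, c2=4)
macro 3: S0 reads c2=4 → after 2×micro: 0; S1 reads c0=0 → after 1×micro: 1; S2 reads c0=0 → after 1×micro: 5 ⇒ (c0=0, c1=1, c2=5)
macro 4: S0 reads c2=5 → after 2×micro: 2; S1 reads c0=0 → after 1×micro: 1; S2 reads c0=0 → after 1×micro: 5 ⇒ (c0=2, c1=1, c2=5)

S0 state at macro-step 1 = 2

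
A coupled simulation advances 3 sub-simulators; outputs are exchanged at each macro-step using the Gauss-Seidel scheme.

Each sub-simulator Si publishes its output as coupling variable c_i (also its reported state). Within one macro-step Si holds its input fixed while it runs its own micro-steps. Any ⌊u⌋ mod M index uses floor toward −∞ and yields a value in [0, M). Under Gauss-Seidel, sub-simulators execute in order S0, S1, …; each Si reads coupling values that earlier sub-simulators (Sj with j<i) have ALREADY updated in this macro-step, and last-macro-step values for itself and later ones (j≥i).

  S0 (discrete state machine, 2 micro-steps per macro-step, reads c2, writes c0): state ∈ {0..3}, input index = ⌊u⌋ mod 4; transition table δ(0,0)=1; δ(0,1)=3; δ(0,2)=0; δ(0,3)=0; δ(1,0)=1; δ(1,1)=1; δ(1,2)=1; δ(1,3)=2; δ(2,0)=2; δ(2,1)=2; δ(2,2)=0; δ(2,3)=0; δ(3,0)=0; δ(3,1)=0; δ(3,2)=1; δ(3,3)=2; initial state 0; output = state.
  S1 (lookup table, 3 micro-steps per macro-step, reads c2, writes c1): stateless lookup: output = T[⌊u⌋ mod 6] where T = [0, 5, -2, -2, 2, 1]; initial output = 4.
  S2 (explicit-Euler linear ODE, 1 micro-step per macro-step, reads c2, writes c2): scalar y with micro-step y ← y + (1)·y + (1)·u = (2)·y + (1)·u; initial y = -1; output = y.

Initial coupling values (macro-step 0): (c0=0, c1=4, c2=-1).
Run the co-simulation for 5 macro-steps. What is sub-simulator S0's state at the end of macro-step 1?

macro 1: S0 reads c2=-1 → after 2×micro: 0; S1 reads c2=-1 → after 3×micro: 1; S2 reads c2=-1 → after 1×micro: -3 ⇒ (c0=0, c1=1, c2=-3)
macro 2: S0 reads c2=-3 → after 2×micro: 0; S1 reads c2=-3 → after 3×micro: -2; S2 reads c2=-3 → after 1×micro: -9 ⇒ (c0=0, c1=-2, c2=-9)
macro 3: S0 reads c2=-9 → after 2×micro: 0; S1 reads c2=-9 → after 3×micro: -2; S2 reads c2=-9 → after 1×micro: -27 ⇒ (c0=0, c1=-2, c2=-27)
macro 4: S0 reads c2=-27 → after 2×micro: 0; S1 reads c2=-27 → after 3×micro: -2; S2 reads c2=-27 → after 1×micro: -81 ⇒ (c0=0, c1=-2, c2=-81)
macro 5: S0 reads c2=-81 → after 2×micro: 0; S1 reads c2=-81 → after 3×micro: -2; S2 reads c2=-81 → after 1×micro: -243 ⇒ (c0=0, c1=-2, c2=-243)

S0 state at macro-step 1 = 0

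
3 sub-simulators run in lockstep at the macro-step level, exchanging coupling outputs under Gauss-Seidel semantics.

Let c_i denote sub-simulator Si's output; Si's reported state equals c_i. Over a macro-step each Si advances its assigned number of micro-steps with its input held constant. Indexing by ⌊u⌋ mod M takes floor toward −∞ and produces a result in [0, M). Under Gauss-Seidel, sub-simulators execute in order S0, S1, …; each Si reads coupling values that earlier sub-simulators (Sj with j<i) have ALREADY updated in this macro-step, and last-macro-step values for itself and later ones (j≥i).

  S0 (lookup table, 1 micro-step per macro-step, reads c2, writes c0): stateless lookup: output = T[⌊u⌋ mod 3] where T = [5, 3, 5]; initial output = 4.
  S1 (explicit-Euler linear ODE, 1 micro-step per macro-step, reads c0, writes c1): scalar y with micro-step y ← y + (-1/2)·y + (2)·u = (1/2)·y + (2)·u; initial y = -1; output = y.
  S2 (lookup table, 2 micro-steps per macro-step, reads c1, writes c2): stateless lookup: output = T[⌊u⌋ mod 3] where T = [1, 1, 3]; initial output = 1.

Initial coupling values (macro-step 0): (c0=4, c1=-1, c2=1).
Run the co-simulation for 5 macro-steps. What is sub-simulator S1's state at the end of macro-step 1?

macro 1: S0 reads c2=1 → after 1×micro: 3; S1 reads c0=3 → after 1×micro: 11/2; S2 reads c1=11/2 → after 2×micro: 3 ⇒ (c0=3, c1=11/2, c2=3)
macro 2: S0 reads c2=3 → after 1×micro: 5; S1 reads c0=5 → after 1×micro: 51/4; S2 reads c1=51/4 → after 2×micro: 1 ⇒ (c0=5, c1=51/4, c2=1)
macro 3: S0 reads c2=1 → after 1×micro: 3; S1 reads c0=3 → after 1×micro: 99/8; S2 reads c1=99/8 → after 2×micro: 1 ⇒ (c0=3, c1=99/8, c2=1)
macro 4: S0 reads c2=1 → after 1×micro: 3; S1 reads c0=3 → after 1×micro: 195/16; S2 reads c1=195/16 → after 2×micro: 1 ⇒ (c0=3, c1=195/16, c2=1)
macro 5: S0 reads c2=1 → after 1×micro: 3; S1 reads c0=3 → after 1×micro: 387/32; S2 reads c1=387/32 → after 2×micro: 1 ⇒ (c0=3, c1=387/32, c2=1)

S1 state at macro-step 1 = 11/2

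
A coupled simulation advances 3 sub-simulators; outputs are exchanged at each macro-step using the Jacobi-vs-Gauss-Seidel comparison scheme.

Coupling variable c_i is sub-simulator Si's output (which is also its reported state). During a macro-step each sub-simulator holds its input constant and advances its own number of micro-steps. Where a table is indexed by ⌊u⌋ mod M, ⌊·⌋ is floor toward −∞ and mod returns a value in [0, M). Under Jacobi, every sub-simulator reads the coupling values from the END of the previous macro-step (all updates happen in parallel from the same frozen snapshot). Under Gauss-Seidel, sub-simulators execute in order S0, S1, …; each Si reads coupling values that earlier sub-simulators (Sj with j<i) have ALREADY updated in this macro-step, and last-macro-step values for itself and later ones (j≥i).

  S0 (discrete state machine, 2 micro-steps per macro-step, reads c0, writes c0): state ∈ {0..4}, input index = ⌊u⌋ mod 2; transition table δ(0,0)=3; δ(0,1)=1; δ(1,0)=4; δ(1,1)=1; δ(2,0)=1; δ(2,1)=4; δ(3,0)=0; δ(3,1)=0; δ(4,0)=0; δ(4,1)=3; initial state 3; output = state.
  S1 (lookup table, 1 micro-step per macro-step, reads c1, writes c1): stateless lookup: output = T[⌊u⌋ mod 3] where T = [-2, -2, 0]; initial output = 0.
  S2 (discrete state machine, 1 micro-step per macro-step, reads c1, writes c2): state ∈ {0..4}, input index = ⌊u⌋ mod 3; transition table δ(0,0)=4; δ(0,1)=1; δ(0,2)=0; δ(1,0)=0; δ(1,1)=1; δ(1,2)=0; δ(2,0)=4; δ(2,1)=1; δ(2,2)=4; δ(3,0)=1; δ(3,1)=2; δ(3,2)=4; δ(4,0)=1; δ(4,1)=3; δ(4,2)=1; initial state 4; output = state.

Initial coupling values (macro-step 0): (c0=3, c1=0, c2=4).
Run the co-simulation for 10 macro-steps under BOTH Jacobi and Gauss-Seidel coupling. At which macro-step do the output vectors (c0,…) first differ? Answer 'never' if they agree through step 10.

first divergence at macro-step: 1

[Jacobi] macro 1: S0 reads c0=3 → after 2×micro: 1; S1 reads c1=0 → after 1×micro: -2; S2 reads c1=0 → after 1×micro: 1 ⇒ (c0=1, c1=-2, c2=1)
[Jacobi] macro 2: S0 reads c0=1 → after 2×micro: 1; S1 reads c1=-2 → after 1×micro: -2; S2 reads c1=-2 → after 1×micro: 1 ⇒ (c0=1, c1=-2, c2=1)
[Jacobi] macro 3: S0 reads c0=1 → after 2×micro: 1; S1 reads c1=-2 → after 1×micro: -2; S2 reads c1=-2 → after 1×micro: 1 ⇒ (c0=1, c1=-2, c2=1)
[Jacobi] macro 4: S0 reads c0=1 → after 2×micro: 1; S1 reads c1=-2 → after 1×micro: -2; S2 reads c1=-2 → after 1×micro: 1 ⇒ (c0=1, c1=-2, c2=1)
[Jacobi] macro 5: S0 reads c0=1 → after 2×micro: 1; S1 reads c1=-2 → after 1×micro: -2; S2 reads c1=-2 → after 1×micro: 1 ⇒ (c0=1, c1=-2, c2=1)
[Jacobi] macro 6: S0 reads c0=1 → after 2×micro: 1; S1 reads c1=-2 → after 1×micro: -2; S2 reads c1=-2 → after 1×micro: 1 ⇒ (c0=1, c1=-2, c2=1)
[Jacobi] macro 7: S0 reads c0=1 → after 2×micro: 1; S1 reads c1=-2 → after 1×micro: -2; S2 reads c1=-2 → after 1×micro: 1 ⇒ (c0=1, c1=-2, c2=1)
[Jacobi] macro 8: S0 reads c0=1 → after 2×micro: 1; S1 reads c1=-2 → after 1×micro: -2; S2 reads c1=-2 → after 1×micro: 1 ⇒ (c0=1, c1=-2, c2=1)
[Jacobi] macro 9: S0 reads c0=1 → after 2×micro: 1; S1 reads c1=-2 → after 1×micro: -2; S2 reads c1=-2 → after 1×micro: 1 ⇒ (c0=1, c1=-2, c2=1)
[Jacobi] macro 10: S0 reads c0=1 → after 2×micro: 1; S1 reads c1=-2 → after 1×micro: -2; S2 reads c1=-2 → after 1×micro: 1 ⇒ (c0=1, c1=-2, c2=1)
[Gauss-Seidel] macro 1: S0 reads c0=3 → after 2×micro: 1; S1 reads c1=0 → after 1×micro: -2; S2 reads c1=-2 → after 1×micro: 3 ⇒ (c0=1, c1=-2, c2=3)
[Gauss-Seidel] macro 2: S0 reads c0=1 → after 2×micro: 1; S1 reads c1=-2 → after 1×micro: -2; S2 reads c1=-2 → after 1×micro: 2 ⇒ (c0=1, c1=-2, c2=2)
[Gauss-Seidel] macro 3: S0 reads c0=1 → after 2×micro: 1; S1 reads c1=-2 → after 1×micro: -2; S2 reads c1=-2 → after 1×micro: 1 ⇒ (c0=1, c1=-2, c2=1)
[Gauss-Seidel] macro 4: S0 reads c0=1 → after 2×micro: 1; S1 reads c1=-2 → after 1×micro: -2; S2 reads c1=-2 → after 1×micro: 1 ⇒ (c0=1, c1=-2, c2=1)
[Gauss-Seidel] macro 5: S0 reads c0=1 → after 2×micro: 1; S1 reads c1=-2 → after 1×micro: -2; S2 reads c1=-2 → after 1×micro: 1 ⇒ (c0=1, c1=-2, c2=1)
[Gauss-Seidel] macro 6: S0 reads c0=1 → after 2×micro: 1; S1 reads c1=-2 → after 1×micro: -2; S2 reads c1=-2 → after 1×micro: 1 ⇒ (c0=1, c1=-2, c2=1)
[Gauss-Seidel] macro 7: S0 reads c0=1 → after 2×micro: 1; S1 reads c1=-2 → after 1×micro: -2; S2 reads c1=-2 → after 1×micro: 1 ⇒ (c0=1, c1=-2, c2=1)
[Gauss-Seidel] macro 8: S0 reads c0=1 → after 2×micro: 1; S1 reads c1=-2 → after 1×micro: -2; S2 reads c1=-2 → after 1×micro: 1 ⇒ (c0=1, c1=-2, c2=1)
[Gauss-Seidel] macro 9: S0 reads c0=1 → after 2×micro: 1; S1 reads c1=-2 → after 1×micro: -2; S2 reads c1=-2 → after 1×micro: 1 ⇒ (c0=1, c1=-2, c2=1)
[Gauss-Seidel] macro 10: S0 reads c0=1 → after 2×micro: 1; S1 reads c1=-2 → after 1×micro: -2; S2 reads c1=-2 → after 1×micro: 1 ⇒ (c0=1, c1=-2, c2=1)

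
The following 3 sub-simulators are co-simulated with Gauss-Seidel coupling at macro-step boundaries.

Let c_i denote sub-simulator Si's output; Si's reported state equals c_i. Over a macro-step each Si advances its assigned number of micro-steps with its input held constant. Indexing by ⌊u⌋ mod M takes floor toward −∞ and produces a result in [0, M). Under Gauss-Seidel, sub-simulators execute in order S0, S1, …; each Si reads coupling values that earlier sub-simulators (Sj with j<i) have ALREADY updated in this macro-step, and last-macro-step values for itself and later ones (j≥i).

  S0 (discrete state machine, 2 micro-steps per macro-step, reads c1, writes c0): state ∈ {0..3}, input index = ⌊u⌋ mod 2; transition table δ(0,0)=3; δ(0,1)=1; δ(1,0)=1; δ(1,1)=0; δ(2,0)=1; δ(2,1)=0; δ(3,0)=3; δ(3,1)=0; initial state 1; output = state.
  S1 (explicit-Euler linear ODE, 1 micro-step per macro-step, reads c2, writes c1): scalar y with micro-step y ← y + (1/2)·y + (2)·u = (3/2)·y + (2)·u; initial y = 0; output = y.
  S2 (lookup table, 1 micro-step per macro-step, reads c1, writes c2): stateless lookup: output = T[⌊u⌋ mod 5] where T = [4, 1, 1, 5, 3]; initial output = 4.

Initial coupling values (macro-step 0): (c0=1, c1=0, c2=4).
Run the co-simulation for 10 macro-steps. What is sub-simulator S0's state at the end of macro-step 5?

macro 1: S0 reads c1=0 → after 2×micro: 1; S1 reads c2=4 → after 1×micro: 8; S2 reads c1=8 → after 1×micro: 5 ⇒ (c0=1, c1=8, c2=5)
macro 2: S0 reads c1=8 → after 2×micro: 1; S1 reads c2=5 → after 1×micro: 22; S2 reads c1=22 → after 1×micro: 1 ⇒ (c0=1, c1=22, c2=1)
macro 3: S0 reads c1=22 → after 2×micro: 1; S1 reads c2=1 → after 1×micro: 35; S2 reads c1=35 → after 1×micro: 4 ⇒ (c0=1, c1=35, c2=4)
macro 4: S0 reads c1=35 → after 2×micro: 1; S1 reads c2=4 → after 1×micro: 121/2; S2 reads c1=121/2 → after 1×micro: 4 ⇒ (c0=1, c1=121/2, c2=4)
macro 5: S0 reads c1=121/2 → after 2×micro: 1; S1 reads c2=4 → after 1×micro: 395/4; S2 reads c1=395/4 → after 1×micro: 5 ⇒ (c0=1, c1=395/4, c2=5)
macro 6: S0 reads c1=395/4 → after 2×micro: 1; S1 reads c2=5 → after 1×micro: 1265/8; S2 reads c1=1265/8 → after 1×micro: 5 ⇒ (c0=1, c1=1265/8, c2=5)
macro 7: S0 reads c1=1265/8 → after 2×micro: 1; S1 reads c2=5 → after 1×micro: 3955/16; S2 reads c1=3955/16 → after 1×micro: 1 ⇒ (c0=1, c1=3955/16, c2=1)
macro 8: S0 reads c1=3955/16 → after 2×micro: 1; S1 reads c2=1 → after 1×micro: 11929/32; S2 reads c1=11929/32 → after 1×micro: 1 ⇒ (c0=1, c1=11929/32, c2=1)
macro 9: S0 reads c1=11929/32 → after 2×micro: 1; S1 reads c2=1 → after 1×micro: 35915/64; S2 reads c1=35915/64 → after 1×micro: 1 ⇒ (c0=1, c1=35915/64, c2=1)
macro 10: S0 reads c1=35915/64 → after 2×micro: 1; S1 reads c2=1 → after 1×micro: 108001/128; S2 reads c1=108001/128 → after 1×micro: 5 ⇒ (c0=1, c1=108001/128, c2=5)

S0 state at macro-step 5 = 1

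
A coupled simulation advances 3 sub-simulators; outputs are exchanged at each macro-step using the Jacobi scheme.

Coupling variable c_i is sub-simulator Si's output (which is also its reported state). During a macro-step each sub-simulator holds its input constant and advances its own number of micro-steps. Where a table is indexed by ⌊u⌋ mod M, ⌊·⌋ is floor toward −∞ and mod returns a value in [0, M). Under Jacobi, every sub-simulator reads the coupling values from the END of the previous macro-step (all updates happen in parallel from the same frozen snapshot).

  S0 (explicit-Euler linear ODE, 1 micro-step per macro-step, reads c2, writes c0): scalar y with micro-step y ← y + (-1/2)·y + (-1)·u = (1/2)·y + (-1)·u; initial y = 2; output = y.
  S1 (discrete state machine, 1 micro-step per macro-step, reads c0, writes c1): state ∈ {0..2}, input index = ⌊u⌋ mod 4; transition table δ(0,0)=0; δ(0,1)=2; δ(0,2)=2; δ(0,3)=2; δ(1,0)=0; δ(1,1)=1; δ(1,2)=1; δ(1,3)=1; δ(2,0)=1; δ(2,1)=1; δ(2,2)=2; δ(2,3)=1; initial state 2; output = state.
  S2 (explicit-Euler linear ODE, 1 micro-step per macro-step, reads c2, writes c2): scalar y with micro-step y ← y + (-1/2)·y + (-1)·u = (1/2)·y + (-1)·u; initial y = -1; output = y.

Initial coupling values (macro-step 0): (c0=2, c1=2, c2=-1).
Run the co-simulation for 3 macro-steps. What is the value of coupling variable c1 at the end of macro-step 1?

macro 1: S0 reads c2=-1 → after 1×micro: 2; S1 reads c0=2 → after 1×micro: 2; S2 reads c2=-1 → after 1×micro: 1/2 ⇒ (c0=2, c1=2, c2=1/2)
macro 2: S0 reads c2=1/2 → after 1×micro: 1/2; S1 reads c0=2 → after 1×micro: 2; S2 reads c2=1/2 → after 1×micro: -1/4 ⇒ (c0=1/2, c1=2, c2=-1/4)
macro 3: S0 reads c2=-1/4 → after 1×micro: 1/2; S1 reads c0=1/2 → after 1×micro: 1; S2 reads c2=-1/4 → after 1×micro: 1/8 ⇒ (c0=1/2, c1=1, c2=1/8)

c1 at macro-step 1 = 2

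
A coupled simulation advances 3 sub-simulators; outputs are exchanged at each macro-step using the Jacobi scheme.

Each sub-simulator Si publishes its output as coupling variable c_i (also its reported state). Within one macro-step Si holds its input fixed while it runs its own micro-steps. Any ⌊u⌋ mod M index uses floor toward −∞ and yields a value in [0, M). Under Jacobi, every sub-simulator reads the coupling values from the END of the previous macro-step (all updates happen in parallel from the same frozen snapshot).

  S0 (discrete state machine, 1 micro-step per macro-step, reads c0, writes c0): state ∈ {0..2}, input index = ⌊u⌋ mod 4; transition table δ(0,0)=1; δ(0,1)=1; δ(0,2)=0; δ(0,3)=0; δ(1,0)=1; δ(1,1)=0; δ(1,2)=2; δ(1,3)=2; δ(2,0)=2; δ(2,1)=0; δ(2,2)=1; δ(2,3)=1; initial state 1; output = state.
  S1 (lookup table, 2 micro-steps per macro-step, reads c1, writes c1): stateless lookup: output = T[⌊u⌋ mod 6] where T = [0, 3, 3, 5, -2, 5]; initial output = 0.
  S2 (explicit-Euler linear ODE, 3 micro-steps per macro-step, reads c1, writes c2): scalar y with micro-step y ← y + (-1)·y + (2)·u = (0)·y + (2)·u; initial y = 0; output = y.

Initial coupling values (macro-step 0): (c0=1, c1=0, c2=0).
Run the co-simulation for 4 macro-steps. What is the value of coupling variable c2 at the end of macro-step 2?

c2 at macro-step 2 = 0

macro 1: S0 reads c0=1 → after 1×micro: 0; S1 reads c1=0 → after 2×micro: 0; S2 reads c1=0 → after 3×micro: 0 ⇒ (c0=0, c1=0, c2=0)
macro 2: S0 reads c0=0 → after 1×micro: 1; S1 reads c1=0 → after 2×micro: 0; S2 reads c1=0 → after 3×micro: 0 ⇒ (c0=1, c1=0, c2=0)
macro 3: S0 reads c0=1 → after 1×micro: 0; S1 reads c1=0 → after 2×micro: 0; S2 reads c1=0 → after 3×micro: 0 ⇒ (c0=0, c1=0, c2=0)
macro 4: S0 reads c0=0 → after 1×micro: 1; S1 reads c1=0 → after 2×micro: 0; S2 reads c1=0 → after 3×micro: 0 ⇒ (c0=1, c1=0, c2=0)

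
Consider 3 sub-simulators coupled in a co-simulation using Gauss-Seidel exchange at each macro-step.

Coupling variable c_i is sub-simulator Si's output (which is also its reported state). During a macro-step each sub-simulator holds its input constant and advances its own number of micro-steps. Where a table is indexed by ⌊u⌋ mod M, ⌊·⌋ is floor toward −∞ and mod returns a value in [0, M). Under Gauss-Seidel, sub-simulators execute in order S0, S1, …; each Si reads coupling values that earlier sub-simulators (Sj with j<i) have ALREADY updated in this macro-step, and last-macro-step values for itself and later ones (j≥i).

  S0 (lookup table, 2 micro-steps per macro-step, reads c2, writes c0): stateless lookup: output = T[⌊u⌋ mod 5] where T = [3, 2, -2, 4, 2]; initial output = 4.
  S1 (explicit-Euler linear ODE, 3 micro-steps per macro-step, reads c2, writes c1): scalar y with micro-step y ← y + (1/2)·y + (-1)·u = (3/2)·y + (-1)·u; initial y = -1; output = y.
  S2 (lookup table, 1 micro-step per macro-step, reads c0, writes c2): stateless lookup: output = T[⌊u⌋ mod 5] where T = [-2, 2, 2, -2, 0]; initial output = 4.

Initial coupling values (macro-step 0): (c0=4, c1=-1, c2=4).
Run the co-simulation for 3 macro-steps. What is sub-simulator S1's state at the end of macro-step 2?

S1 state at macro-step 2 = -5441/64

macro 1: S0 reads c2=4 → after 2×micro: 2; S1 reads c2=4 → after 3×micro: -179/8; S2 reads c0=2 → after 1×micro: 2 ⇒ (c0=2, c1=-179/8, c2=2)
macro 2: S0 reads c2=2 → after 2×micro: -2; S1 reads c2=2 → after 3×micro: -5441/64; S2 reads c0=-2 → after 1×micro: -2 ⇒ (c0=-2, c1=-5441/64, c2=-2)
macro 3: S0 reads c2=-2 → after 2×micro: 4; S1 reads c2=-2 → after 3×micro: -142043/512; S2 reads c0=4 → after 1×micro: 0 ⇒ (c0=4, c1=-142043/512, c2=0)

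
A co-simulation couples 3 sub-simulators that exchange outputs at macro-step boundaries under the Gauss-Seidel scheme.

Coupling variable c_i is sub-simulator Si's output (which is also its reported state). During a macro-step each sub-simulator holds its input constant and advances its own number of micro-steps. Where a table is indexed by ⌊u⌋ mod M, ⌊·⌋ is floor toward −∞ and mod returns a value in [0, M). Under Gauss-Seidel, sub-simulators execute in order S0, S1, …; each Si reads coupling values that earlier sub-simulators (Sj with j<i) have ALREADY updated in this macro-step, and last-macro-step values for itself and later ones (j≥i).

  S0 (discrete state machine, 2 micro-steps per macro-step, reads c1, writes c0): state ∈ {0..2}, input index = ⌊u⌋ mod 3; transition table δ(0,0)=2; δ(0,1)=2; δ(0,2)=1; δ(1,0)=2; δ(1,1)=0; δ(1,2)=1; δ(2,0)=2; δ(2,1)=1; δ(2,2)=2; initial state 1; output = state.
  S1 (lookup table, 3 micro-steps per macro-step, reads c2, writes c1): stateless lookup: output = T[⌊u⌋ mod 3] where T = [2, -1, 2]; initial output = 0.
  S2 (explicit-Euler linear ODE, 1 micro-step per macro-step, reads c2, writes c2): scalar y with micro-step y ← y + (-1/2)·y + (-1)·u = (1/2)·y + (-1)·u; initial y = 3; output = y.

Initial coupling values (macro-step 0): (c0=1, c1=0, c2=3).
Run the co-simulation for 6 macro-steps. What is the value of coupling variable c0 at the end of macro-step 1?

macro 1: S0 reads c1=0 → after 2×micro: 2; S1 reads c2=3 → after 3×micro: 2; S2 reads c2=3 → after 1×micro: -3/2 ⇒ (c0=2, c1=2, c2=-3/2)
macro 2: S0 reads c1=2 → after 2×micro: 2; S1 reads c2=-3/2 → after 3×micro: -1; S2 reads c2=-3/2 → after 1×micro: 3/4 ⇒ (c0=2, c1=-1, c2=3/4)
macro 3: S0 reads c1=-1 → after 2×micro: 2; S1 reads c2=3/4 → after 3×micro: 2; S2 reads c2=3/4 → after 1×micro: -3/8 ⇒ (c0=2, c1=2, c2=-3/8)
macro 4: S0 reads c1=2 → after 2×micro: 2; S1 reads c2=-3/8 → after 3×micro: 2; S2 reads c2=-3/8 → after 1×micro: 3/16 ⇒ (c0=2, c1=2, c2=3/16)
macro 5: S0 reads c1=2 → after 2×micro: 2; S1 reads c2=3/16 → after 3×micro: 2; S2 reads c2=3/16 → after 1×micro: -3/32 ⇒ (c0=2, c1=2, c2=-3/32)
macro 6: S0 reads c1=2 → after 2×micro: 2; S1 reads c2=-3/32 → after 3×micro: 2; S2 reads c2=-3/32 → after 1×micro: 3/64 ⇒ (c0=2, c1=2, c2=3/64)

c0 at macro-step 1 = 2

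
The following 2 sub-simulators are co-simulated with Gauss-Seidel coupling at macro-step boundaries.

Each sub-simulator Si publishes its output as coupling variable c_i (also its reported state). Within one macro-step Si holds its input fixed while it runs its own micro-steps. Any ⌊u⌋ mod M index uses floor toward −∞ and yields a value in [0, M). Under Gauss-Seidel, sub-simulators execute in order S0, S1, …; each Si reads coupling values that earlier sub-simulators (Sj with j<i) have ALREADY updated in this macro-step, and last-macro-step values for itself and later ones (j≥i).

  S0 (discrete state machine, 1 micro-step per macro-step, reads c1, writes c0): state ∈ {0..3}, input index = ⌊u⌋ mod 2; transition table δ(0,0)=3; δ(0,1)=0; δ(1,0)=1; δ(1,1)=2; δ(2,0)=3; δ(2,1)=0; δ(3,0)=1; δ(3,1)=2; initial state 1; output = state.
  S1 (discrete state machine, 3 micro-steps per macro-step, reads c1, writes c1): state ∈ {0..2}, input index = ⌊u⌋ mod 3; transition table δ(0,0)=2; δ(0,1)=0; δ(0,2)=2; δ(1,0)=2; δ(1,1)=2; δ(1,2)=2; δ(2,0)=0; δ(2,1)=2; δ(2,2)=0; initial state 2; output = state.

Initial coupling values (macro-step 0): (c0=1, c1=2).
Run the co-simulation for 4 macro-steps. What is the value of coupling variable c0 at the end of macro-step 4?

macro 1: S0 reads c1=2 → after 1×micro: 1; S1 reads c1=2 → after 3×micro: 0 ⇒ (c0=1, c1=0)
macro 2: S0 reads c1=0 → after 1×micro: 1; S1 reads c1=0 → after 3×micro: 2 ⇒ (c0=1, c1=2)
macro 3: S0 reads c1=2 → after 1×micro: 1; S1 reads c1=2 → after 3×micro: 0 ⇒ (c0=1, c1=0)
macro 4: S0 reads c1=0 → after 1×micro: 1; S1 reads c1=0 → after 3×micro: 2 ⇒ (c0=1, c1=2)

c0 at macro-step 4 = 1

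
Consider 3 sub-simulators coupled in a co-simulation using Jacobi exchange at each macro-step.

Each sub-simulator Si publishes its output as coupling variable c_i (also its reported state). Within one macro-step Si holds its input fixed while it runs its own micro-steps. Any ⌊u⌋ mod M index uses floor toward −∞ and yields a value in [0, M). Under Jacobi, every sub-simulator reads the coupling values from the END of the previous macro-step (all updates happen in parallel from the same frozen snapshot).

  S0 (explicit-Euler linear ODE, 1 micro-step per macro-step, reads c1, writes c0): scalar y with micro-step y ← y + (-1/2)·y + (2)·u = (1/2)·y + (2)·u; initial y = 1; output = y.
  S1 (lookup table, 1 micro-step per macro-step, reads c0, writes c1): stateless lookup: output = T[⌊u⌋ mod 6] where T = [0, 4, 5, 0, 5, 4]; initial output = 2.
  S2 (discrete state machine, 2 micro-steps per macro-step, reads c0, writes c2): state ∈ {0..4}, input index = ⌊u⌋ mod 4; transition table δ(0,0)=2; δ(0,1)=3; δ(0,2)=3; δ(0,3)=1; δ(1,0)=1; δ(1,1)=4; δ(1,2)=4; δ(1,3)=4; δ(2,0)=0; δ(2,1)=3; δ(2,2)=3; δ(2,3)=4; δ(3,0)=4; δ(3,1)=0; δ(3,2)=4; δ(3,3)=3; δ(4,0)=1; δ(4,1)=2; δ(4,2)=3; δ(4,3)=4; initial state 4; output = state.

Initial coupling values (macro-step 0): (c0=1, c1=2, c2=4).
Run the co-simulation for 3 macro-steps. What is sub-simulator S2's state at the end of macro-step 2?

S2 state at macro-step 2 = 1

macro 1: S0 reads c1=2 → after 1×micro: 9/2; S1 reads c0=1 → after 1×micro: 4; S2 reads c0=1 → after 2×micro: 3 ⇒ (c0=9/2, c1=4, c2=3)
macro 2: S0 reads c1=4 → after 1×micro: 41/4; S1 reads c0=9/2 → after 1×micro: 5; S2 reads c0=9/2 → after 2×micro: 1 ⇒ (c0=41/4, c1=5, c2=1)
macro 3: S0 reads c1=5 → after 1×micro: 121/8; S1 reads c0=41/4 → after 1×micro: 5; S2 reads c0=41/4 → after 2×micro: 3 ⇒ (c0=121/8, c1=5, c2=3)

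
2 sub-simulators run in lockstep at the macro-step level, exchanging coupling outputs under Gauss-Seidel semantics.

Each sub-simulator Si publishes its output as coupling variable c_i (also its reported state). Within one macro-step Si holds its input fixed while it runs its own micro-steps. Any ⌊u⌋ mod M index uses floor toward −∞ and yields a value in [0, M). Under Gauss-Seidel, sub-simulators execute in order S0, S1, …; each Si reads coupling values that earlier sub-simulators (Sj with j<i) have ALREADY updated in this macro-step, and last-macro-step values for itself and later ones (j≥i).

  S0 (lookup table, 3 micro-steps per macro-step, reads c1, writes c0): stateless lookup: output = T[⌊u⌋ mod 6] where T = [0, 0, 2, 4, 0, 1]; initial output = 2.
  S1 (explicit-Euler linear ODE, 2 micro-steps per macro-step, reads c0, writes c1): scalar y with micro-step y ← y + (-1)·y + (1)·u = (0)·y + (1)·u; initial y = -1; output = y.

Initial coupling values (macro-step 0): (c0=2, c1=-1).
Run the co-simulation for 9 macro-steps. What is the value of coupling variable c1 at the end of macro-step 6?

macro 1: S0 reads c1=-1 → after 3×micro: 1; S1 reads c0=1 → after 2×micro: 1 ⇒ (c0=1, c1=1)
macro 2: S0 reads c1=1 → after 3×micro: 0; S1 reads c0=0 → after 2×micro: 0 ⇒ (c0=0, c1=0)
macro 3: S0 reads c1=0 → after 3×micro: 0; S1 reads c0=0 → after 2×micro: 0 ⇒ (c0=0, c1=0)
macro 4: S0 reads c1=0 → after 3×micro: 0; S1 reads c0=0 → after 2×micro: 0 ⇒ (c0=0, c1=0)
macro 5: S0 reads c1=0 → after 3×micro: 0; S1 reads c0=0 → after 2×micro: 0 ⇒ (c0=0, c1=0)
macro 6: S0 reads c1=0 → after 3×micro: 0; S1 reads c0=0 → after 2×micro: 0 ⇒ (c0=0, c1=0)
macro 7: S0 reads c1=0 → after 3×micro: 0; S1 reads c0=0 → after 2×micro: 0 ⇒ (c0=0, c1=0)
macro 8: S0 reads c1=0 → after 3×micro: 0; S1 reads c0=0 → after 2×micro: 0 ⇒ (c0=0, c1=0)
macro 9: S0 reads c1=0 → after 3×micro: 0; S1 reads c0=0 → after 2×micro: 0 ⇒ (c0=0, c1=0)

c1 at macro-step 6 = 0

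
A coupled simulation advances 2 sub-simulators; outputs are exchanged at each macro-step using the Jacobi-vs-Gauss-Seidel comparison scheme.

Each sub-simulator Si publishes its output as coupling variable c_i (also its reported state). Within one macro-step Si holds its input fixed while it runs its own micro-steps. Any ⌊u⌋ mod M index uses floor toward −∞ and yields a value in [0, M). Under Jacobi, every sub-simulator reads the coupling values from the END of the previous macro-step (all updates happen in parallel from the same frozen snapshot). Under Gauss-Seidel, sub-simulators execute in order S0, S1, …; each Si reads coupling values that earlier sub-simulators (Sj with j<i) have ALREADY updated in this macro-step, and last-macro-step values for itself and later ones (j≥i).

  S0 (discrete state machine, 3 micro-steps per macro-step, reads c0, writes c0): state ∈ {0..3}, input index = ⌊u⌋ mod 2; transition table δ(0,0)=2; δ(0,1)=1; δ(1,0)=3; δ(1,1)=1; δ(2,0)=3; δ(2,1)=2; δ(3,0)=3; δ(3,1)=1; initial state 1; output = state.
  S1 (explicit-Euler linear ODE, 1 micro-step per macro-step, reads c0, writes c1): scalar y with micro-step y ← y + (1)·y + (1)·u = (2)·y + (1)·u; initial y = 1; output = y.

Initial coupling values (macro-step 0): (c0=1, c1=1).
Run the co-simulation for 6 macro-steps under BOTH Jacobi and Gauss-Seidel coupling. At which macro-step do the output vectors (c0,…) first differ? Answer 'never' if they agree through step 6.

first divergence at macro-step: never

[Jacobi] macro 1: S0 reads c0=1 → after 3×micro: 1; S1 reads c0=1 → after 1×micro: 3 ⇒ (c0=1, c1=3)
[Jacobi] macro 2: S0 reads c0=1 → after 3×micro: 1; S1 reads c0=1 → after 1×micro: 7 ⇒ (c0=1, c1=7)
[Jacobi] macro 3: S0 reads c0=1 → after 3×micro: 1; S1 reads c0=1 → after 1×micro: 15 ⇒ (c0=1, c1=15)
[Jacobi] macro 4: S0 reads c0=1 → after 3×micro: 1; S1 reads c0=1 → after 1×micro: 31 ⇒ (c0=1, c1=31)
[Jacobi] macro 5: S0 reads c0=1 → after 3×micro: 1; S1 reads c0=1 → after 1×micro: 63 ⇒ (c0=1, c1=63)
[Jacobi] macro 6: S0 reads c0=1 → after 3×micro: 1; S1 reads c0=1 → after 1×micro: 127 ⇒ (c0=1, c1=127)
[Gauss-Seidel] macro 1: S0 reads c0=1 → after 3×micro: 1; S1 reads c0=1 → after 1×micro: 3 ⇒ (c0=1, c1=3)
[Gauss-Seidel] macro 2: S0 reads c0=1 → after 3×micro: 1; S1 reads c0=1 → after 1×micro: 7 ⇒ (c0=1, c1=7)
[Gauss-Seidel] macro 3: S0 reads c0=1 → after 3×micro: 1; S1 reads c0=1 → after 1×micro: 15 ⇒ (c0=1, c1=15)
[Gauss-Seidel] macro 4: S0 reads c0=1 → after 3×micro: 1; S1 reads c0=1 → after 1×micro: 31 ⇒ (c0=1, c1=31)
[Gauss-Seidel] macro 5: S0 reads c0=1 → after 3×micro: 1; S1 reads c0=1 → after 1×micro: 63 ⇒ (c0=1, c1=63)
[Gauss-Seidel] macro 6: S0 reads c0=1 → after 3×micro: 1; S1 reads c0=1 → after 1×micro: 127 ⇒ (c0=1, c1=127)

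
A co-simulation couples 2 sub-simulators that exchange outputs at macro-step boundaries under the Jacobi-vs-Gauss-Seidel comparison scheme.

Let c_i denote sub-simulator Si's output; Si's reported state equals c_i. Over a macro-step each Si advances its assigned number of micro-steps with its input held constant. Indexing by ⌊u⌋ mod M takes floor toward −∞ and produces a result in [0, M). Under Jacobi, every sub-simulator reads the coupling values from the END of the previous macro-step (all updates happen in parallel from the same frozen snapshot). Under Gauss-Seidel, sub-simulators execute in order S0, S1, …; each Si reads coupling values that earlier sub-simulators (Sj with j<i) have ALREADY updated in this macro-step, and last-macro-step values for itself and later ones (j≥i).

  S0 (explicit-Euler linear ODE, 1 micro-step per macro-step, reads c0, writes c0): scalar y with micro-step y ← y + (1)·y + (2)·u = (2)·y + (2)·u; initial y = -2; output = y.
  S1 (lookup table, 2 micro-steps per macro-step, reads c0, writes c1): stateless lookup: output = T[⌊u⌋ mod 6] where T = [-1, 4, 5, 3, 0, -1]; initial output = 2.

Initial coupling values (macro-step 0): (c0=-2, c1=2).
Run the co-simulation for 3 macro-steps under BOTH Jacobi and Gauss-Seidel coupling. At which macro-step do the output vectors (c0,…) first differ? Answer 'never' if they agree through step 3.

[Jacobi] macro 1: S0 reads c0=-2 → after 1×micro: -8; S1 reads c0=-2 → after 2×micro: 0 ⇒ (c0=-8, c1=0)
[Jacobi] macro 2: S0 reads c0=-8 → after 1×micro: -32; S1 reads c0=-8 → after 2×micro: 0 ⇒ (c0=-32, c1=0)
[Jacobi] macro 3: S0 reads c0=-32 → after 1×micro: -128; S1 reads c0=-32 → after 2×micro: 0 ⇒ (c0=-128, c1=0)
[Gauss-Seidel] macro 1: S0 reads c0=-2 → after 1×micro: -8; S1 reads c0=-8 → after 2×micro: 0 ⇒ (c0=-8, c1=0)
[Gauss-Seidel] macro 2: S0 reads c0=-8 → after 1×micro: -32; S1 reads c0=-32 → after 2×micro: 0 ⇒ (c0=-32, c1=0)
[Gauss-Seidel] macro 3: S0 reads c0=-32 → after 1×micro: -128; S1 reads c0=-128 → after 2×micro: 0 ⇒ (c0=-128, c1=0)

first divergence at macro-step: never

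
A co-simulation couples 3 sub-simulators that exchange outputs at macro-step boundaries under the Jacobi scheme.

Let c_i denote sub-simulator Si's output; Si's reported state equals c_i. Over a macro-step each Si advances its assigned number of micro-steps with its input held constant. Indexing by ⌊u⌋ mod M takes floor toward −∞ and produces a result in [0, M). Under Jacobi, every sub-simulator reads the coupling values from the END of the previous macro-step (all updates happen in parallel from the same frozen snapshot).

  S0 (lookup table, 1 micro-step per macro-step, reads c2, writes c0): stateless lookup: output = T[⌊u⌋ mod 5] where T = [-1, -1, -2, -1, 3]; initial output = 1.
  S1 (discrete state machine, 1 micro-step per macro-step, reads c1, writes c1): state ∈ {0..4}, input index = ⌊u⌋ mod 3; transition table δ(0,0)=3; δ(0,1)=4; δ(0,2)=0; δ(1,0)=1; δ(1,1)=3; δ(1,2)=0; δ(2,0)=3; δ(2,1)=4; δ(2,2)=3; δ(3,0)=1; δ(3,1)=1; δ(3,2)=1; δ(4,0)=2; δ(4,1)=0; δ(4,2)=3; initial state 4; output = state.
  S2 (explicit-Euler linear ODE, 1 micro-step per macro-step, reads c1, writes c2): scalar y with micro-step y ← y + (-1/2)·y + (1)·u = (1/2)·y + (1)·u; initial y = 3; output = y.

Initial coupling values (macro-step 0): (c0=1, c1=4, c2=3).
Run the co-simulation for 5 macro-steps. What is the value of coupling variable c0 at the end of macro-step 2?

c0 at macro-step 2 = -1

macro 1: S0 reads c2=3 → after 1×micro: -1; S1 reads c1=4 → after 1×micro: 0; S2 reads c1=4 → after 1×micro: 11/2 ⇒ (c0=-1, c1=0, c2=11/2)
macro 2: S0 reads c2=11/2 → after 1×micro: -1; S1 reads c1=0 → after 1×micro: 3; S2 reads c1=0 → after 1×micro: 11/4 ⇒ (c0=-1, c1=3, c2=11/4)
macro 3: S0 reads c2=11/4 → after 1×micro: -2; S1 reads c1=3 → after 1×micro: 1; S2 reads c1=3 → after 1×micro: 35/8 ⇒ (c0=-2, c1=1, c2=35/8)
macro 4: S0 reads c2=35/8 → after 1×micro: 3; S1 reads c1=1 → after 1×micro: 3; S2 reads c1=1 → after 1×micro: 51/16 ⇒ (c0=3, c1=3, c2=51/16)
macro 5: S0 reads c2=51/16 → after 1×micro: -1; S1 reads c1=3 → after 1×micro: 1; S2 reads c1=3 → after 1×micro: 147/32 ⇒ (c0=-1, c1=1, c2=147/32)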